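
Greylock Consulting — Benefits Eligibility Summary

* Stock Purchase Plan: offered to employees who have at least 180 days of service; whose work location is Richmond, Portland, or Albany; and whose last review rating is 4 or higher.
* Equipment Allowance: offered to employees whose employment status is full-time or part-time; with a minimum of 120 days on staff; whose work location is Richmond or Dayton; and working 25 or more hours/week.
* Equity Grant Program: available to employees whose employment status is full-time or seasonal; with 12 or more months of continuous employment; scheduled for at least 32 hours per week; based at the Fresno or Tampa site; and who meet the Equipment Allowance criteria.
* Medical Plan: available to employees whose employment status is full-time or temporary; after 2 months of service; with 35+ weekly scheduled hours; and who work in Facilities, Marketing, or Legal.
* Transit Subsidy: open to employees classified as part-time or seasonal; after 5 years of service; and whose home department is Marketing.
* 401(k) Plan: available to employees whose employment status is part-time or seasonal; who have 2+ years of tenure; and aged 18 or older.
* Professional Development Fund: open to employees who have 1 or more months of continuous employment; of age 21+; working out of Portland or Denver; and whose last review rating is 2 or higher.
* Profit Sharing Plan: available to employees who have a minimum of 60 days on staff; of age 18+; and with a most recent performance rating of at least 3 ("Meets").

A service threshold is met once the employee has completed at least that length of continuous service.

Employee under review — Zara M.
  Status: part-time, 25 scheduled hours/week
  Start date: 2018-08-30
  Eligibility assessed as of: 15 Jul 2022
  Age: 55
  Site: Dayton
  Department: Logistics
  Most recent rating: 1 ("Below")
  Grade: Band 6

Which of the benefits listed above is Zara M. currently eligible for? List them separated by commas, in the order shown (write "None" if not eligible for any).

Equipment Allowance, 401(k) Plan

Service from 2018-08-30 to 15 Jul 2022: 1415 days.
Stock Purchase Plan — service 1415 days ≥ 180 days ✓; site Dayton ✗ (not Richmond, Portland, or Albany) → not eligible.
Equipment Allowance — status part-time ✓; service 1415 days ≥ 120 days ✓; site Dayton ✓; 25 hrs/wk ≥ 25 ✓ → eligible.
Equity Grant Program — status part-time ✗ (requires full-time or seasonal) → not eligible.
Medical Plan — status part-time ✗ (requires full-time or temporary) → not eligible.
Transit Subsidy — status part-time ✓; service 1415 days < 5 years (≈1825 days) ✗ → not eligible.
401(k) Plan — status part-time ✓; service 1415 days ≥ 2 years (≈730 days) ✓; age 55 ≥ 18 ✓ → eligible.
Professional Development Fund — service 1415 days ≥ 1 month (≈30 days) ✓; age 55 ≥ 21 ✓; site Dayton ✗ (not Portland or Denver) → not eligible.
Profit Sharing Plan — service 1415 days ≥ 60 days ✓; age 55 ≥ 18 ✓; rating 1 < 3 ✗ → not eligible.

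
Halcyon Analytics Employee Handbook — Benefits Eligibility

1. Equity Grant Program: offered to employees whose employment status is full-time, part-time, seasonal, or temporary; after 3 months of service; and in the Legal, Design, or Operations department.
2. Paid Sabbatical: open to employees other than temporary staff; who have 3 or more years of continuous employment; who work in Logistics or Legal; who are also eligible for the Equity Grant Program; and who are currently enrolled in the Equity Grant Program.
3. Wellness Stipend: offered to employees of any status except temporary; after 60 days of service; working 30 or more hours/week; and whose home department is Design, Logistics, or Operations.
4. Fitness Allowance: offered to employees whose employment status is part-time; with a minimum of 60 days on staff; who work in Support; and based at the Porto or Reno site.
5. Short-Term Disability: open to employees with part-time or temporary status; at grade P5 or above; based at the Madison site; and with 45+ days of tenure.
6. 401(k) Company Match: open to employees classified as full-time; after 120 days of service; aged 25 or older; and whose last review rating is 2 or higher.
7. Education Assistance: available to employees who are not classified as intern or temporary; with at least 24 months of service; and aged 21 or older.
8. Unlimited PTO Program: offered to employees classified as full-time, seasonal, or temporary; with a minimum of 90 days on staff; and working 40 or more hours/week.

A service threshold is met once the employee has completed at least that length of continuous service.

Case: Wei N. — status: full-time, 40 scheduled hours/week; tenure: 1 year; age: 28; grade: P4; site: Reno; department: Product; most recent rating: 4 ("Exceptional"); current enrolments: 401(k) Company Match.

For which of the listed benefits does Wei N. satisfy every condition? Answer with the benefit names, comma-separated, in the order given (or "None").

Equity Grant Program — status full-time ✓; service 1 year ≥ 3 months (≈90 days) ✓; dept Product ✗ → not eligible.
Paid Sabbatical — status full-time ✓ (not excluded); service 1 year < 3 years ✗ → not eligible.
Wellness Stipend — status full-time ✓ (not excluded); service 1 year ≥ 60 days ✓; 40 hrs/wk ≥ 30 ✓; dept Product ✗ → not eligible.
Fitness Allowance — status full-time ✗ (requires part-time) → not eligible.
Short-Term Disability — status full-time ✗ (requires part-time or temporary) → not eligible.
401(k) Company Match — status full-time ✓; service 1 year ≥ 120 days ✓; age 28 ≥ 25 ✓; rating 4 ≥ 2 ✓ → eligible.
Education Assistance — status full-time ✓ (not excluded); service 1 year < 24 months (≈720 days) ✗ → not eligible.
Unlimited PTO Program — status full-time ✓; service 1 year ≥ 90 days ✓; 40 hrs/wk ≥ 40 ✓ → eligible.

401(k) Company Match, Unlimited PTO Program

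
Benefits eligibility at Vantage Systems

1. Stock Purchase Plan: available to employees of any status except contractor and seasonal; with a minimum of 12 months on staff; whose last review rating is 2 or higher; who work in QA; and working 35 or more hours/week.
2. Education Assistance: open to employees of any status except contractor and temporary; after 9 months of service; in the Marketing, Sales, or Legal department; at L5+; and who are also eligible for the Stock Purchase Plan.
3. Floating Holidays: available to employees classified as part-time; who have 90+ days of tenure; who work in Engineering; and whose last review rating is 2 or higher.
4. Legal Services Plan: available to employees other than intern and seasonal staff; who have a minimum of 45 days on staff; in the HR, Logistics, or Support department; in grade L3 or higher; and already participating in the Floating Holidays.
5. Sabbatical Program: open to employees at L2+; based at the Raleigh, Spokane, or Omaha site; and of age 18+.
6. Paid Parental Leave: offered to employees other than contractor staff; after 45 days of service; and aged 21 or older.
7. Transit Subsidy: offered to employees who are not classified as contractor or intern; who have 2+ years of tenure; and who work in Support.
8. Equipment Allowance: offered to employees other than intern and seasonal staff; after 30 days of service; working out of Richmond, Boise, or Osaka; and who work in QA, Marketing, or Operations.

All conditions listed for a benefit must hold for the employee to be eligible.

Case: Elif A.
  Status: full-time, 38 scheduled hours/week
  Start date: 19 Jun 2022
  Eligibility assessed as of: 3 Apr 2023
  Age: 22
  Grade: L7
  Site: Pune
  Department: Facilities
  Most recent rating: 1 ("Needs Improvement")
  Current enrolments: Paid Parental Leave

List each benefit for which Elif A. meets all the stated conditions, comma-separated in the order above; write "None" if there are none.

Paid Parental Leave

Service from 19 Jun 2022 to 3 Apr 2023: 288 days.
Stock Purchase Plan — status full-time ✓ (not excluded); service 288 days < 12 months (≈360 days) ✗ → not eligible.
Education Assistance — status full-time ✓ (not excluded); service 288 days ≥ 9 months (≈270 days) ✓; dept Facilities ✗ → not eligible.
Floating Holidays — status full-time ✗ (requires part-time) → not eligible.
Legal Services Plan — status full-time ✓ (not excluded); service 288 days ≥ 45 days ✓; dept Facilities ✗ → not eligible.
Sabbatical Program — grade L7 ≥ L2 ✓; site Pune ✗ (not Raleigh, Spokane, or Omaha) → not eligible.
Paid Parental Leave — status full-time ✓ (not excluded); service 288 days ≥ 45 days ✓; age 22 ≥ 21 ✓ → eligible.
Transit Subsidy — status full-time ✓ (not excluded); service 288 days < 2 years (≈730 days) ✗ → not eligible.
Equipment Allowance — status full-time ✓ (not excluded); service 288 days ≥ 30 days ✓; site Pune ✗ (not Richmond, Boise, or Osaka) → not eligible.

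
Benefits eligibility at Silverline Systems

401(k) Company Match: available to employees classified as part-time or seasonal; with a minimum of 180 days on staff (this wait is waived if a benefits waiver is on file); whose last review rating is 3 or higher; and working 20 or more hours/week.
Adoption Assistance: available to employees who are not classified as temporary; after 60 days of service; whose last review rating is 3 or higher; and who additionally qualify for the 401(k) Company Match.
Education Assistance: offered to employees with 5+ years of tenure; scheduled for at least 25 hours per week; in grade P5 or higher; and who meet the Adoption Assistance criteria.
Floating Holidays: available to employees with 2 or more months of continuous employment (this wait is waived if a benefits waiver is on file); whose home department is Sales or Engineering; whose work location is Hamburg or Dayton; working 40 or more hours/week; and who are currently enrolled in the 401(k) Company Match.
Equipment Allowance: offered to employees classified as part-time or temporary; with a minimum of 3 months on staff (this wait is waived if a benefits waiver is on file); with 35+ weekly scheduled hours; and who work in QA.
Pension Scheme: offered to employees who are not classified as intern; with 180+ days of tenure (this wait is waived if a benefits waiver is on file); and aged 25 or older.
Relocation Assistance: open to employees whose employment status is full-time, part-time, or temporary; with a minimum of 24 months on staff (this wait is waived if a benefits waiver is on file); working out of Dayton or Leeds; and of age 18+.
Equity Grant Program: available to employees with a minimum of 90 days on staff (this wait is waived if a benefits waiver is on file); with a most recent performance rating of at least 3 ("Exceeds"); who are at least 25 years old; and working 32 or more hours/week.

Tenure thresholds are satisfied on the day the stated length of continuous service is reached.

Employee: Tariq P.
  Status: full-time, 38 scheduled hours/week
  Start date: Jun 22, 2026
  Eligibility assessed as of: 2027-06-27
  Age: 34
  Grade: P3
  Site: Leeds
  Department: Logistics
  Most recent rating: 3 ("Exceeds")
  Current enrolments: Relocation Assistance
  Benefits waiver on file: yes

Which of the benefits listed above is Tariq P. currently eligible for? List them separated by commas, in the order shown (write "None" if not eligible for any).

Service from Jun 22, 2026 to 2027-06-27: 370 days.
401(k) Company Match — status full-time ✗ (requires part-time or seasonal) → not eligible.
Adoption Assistance — status full-time ✓ (not excluded); service 370 days ≥ 60 days ✓; rating 3 ≥ 3 ✓; not eligible for 401(k) Company Match ✗ → not eligible.
Education Assistance — service 370 days < 5 years (≈1825 days) ✗ → not eligible.
Floating Holidays — benefits waiver on file ✓; dept Logistics ✗ → not eligible.
Equipment Allowance — status full-time ✗ (requires part-time or temporary) → not eligible.
Pension Scheme — status full-time ✓ (not excluded); benefits waiver on file ✓; age 34 ≥ 25 ✓ → eligible.
Relocation Assistance — status full-time ✓; benefits waiver on file ✓; site Leeds ✓; age 34 ≥ 18 ✓ → eligible.
Equity Grant Program — benefits waiver on file ✓; rating 3 ≥ 3 ✓; age 34 ≥ 25 ✓; 38 hrs/wk ≥ 32 ✓ → eligible.

Pension Scheme, Relocation Assistance, Equity Grant Program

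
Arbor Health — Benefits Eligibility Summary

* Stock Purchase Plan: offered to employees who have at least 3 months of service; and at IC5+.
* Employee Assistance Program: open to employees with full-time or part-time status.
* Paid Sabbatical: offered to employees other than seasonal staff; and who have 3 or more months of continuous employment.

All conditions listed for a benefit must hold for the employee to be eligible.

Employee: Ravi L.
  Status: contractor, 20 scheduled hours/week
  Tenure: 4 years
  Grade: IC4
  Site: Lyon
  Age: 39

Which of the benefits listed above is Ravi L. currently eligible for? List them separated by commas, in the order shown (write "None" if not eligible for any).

Stock Purchase Plan — service 4 years ≥ 3 months (≈90 days) ✓; grade IC4 < IC5 ✗ → not eligible.
Employee Assistance Program — status contractor ✗ (requires full-time or part-time) → not eligible.
Paid Sabbatical — status contractor ✓ (not excluded); service 4 years ≥ 3 months (≈90 days) ✓ → eligible.

Paid Sabbatical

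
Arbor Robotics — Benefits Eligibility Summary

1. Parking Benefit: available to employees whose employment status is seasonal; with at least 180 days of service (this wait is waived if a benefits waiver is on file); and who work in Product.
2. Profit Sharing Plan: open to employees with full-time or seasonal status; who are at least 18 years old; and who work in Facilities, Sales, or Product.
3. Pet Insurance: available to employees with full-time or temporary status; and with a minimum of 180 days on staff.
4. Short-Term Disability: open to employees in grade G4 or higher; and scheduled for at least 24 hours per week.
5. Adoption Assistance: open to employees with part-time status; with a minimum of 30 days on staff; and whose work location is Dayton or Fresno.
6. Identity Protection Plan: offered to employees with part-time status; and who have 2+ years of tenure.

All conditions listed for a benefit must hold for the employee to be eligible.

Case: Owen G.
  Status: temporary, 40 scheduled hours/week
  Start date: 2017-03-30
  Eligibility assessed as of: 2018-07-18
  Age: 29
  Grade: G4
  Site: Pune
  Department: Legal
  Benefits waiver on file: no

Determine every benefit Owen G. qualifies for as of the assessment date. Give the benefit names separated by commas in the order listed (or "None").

Pet Insurance, Short-Term Disability

Service from 2017-03-30 to 2018-07-18: 475 days.
Parking Benefit — status temporary ✗ (requires seasonal) → not eligible.
Profit Sharing Plan — status temporary ✗ (requires full-time or seasonal) → not eligible.
Pet Insurance — status temporary ✓; service 475 days ≥ 180 days ✓ → eligible.
Short-Term Disability — grade G4 ≥ G4 ✓; 40 hrs/wk ≥ 24 ✓ → eligible.
Adoption Assistance — status temporary ✗ (requires part-time) → not eligible.
Identity Protection Plan — status temporary ✗ (requires part-time) → not eligible.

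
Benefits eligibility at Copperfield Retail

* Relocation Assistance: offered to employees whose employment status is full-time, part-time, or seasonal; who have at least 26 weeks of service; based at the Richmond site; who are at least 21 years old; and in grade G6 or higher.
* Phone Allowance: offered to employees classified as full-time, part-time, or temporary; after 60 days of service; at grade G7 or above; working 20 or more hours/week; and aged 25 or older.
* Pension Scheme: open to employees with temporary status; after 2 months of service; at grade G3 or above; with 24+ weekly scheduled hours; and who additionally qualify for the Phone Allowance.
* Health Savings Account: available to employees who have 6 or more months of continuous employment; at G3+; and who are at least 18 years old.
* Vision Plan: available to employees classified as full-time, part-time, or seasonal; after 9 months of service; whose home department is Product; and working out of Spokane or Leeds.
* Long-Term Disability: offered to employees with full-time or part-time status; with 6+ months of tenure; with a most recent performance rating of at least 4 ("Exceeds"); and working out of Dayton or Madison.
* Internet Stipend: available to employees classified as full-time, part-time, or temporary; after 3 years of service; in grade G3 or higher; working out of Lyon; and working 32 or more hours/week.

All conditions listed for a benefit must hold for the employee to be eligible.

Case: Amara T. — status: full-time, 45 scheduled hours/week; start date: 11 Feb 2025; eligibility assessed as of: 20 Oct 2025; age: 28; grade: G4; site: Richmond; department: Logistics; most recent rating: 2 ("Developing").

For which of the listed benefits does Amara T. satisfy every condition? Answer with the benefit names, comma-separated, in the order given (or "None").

Service from 11 Feb 2025 to 20 Oct 2025: 251 days.
Relocation Assistance — status full-time ✓; service 251 days ≥ 26 weeks (≈182 days) ✓; site Richmond ✓; age 28 ≥ 21 ✓; grade G4 < G6 ✗ → not eligible.
Phone Allowance — status full-time ✓; service 251 days ≥ 60 days ✓; grade G4 < G7 ✗ → not eligible.
Pension Scheme — status full-time ✗ (requires temporary) → not eligible.
Health Savings Account — service 251 days ≥ 6 months (≈180 days) ✓; grade G4 ≥ G3 ✓; age 28 ≥ 18 ✓ → eligible.
Vision Plan — status full-time ✓; service 251 days < 9 months (≈270 days) ✗ → not eligible.
Long-Term Disability — status full-time ✓; service 251 days ≥ 6 months (≈180 days) ✓; rating 2 < 4 ✗ → not eligible.
Internet Stipend — status full-time ✓; service 251 days < 3 years (≈1095 days) ✗ → not eligible.

Health Savings Account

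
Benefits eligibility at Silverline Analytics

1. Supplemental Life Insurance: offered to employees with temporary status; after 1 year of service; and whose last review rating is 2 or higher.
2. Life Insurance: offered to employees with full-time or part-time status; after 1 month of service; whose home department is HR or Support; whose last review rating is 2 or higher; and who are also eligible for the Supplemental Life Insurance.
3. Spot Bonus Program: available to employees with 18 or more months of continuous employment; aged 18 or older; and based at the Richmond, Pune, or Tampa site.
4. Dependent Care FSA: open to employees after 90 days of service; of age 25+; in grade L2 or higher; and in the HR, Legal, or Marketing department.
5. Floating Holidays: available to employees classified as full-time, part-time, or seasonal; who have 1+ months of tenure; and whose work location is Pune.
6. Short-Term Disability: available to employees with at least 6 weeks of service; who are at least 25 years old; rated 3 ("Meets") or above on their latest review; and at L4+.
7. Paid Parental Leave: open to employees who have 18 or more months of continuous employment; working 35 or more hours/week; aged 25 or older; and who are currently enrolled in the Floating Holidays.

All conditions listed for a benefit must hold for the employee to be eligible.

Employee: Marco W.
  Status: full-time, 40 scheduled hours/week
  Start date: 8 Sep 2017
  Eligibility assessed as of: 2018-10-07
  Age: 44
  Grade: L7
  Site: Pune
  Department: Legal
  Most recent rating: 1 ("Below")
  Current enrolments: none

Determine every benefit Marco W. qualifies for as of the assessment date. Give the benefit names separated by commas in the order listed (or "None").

Dependent Care FSA, Floating Holidays

Service from 8 Sep 2017 to 2018-10-07: 394 days.
Supplemental Life Insurance — status full-time ✗ (requires temporary) → not eligible.
Life Insurance — status full-time ✓; service 394 days ≥ 1 month (≈30 days) ✓; dept Legal ✗ → not eligible.
Spot Bonus Program — service 394 days < 18 months (≈540 days) ✗ → not eligible.
Dependent Care FSA — service 394 days ≥ 90 days ✓; age 44 ≥ 25 ✓; grade L7 ≥ L2 ✓; dept Legal ✓ → eligible.
Floating Holidays — status full-time ✓; service 394 days ≥ 1 month (≈30 days) ✓; site Pune ✓ → eligible.
Short-Term Disability — service 394 days ≥ 6 weeks (≈42 days) ✓; age 44 ≥ 25 ✓; rating 1 < 3 ✗ → not eligible.
Paid Parental Leave — service 394 days < 18 months (≈540 days) ✗ → not eligible.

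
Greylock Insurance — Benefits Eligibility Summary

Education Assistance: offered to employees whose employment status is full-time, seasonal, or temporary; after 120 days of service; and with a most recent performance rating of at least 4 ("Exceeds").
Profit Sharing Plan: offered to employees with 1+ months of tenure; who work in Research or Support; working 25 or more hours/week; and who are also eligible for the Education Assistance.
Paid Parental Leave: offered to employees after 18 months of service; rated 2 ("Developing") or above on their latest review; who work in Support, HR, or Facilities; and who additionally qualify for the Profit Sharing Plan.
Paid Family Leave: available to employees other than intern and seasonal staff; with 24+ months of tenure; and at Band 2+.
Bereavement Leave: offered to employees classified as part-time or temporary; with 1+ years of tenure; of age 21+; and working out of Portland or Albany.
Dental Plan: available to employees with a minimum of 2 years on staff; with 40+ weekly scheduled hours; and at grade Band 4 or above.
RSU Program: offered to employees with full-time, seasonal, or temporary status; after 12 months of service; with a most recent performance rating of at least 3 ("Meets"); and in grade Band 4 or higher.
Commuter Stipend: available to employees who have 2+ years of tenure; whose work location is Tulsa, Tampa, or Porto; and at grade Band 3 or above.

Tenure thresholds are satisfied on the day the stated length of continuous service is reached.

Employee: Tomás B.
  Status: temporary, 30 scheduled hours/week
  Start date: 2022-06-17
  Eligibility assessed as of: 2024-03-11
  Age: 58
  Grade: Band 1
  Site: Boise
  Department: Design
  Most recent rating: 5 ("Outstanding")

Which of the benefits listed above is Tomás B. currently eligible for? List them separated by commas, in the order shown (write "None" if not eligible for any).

Education Assistance

Service from 2022-06-17 to 2024-03-11: 633 days.
Education Assistance — status temporary ✓; service 633 days ≥ 120 days ✓; rating 5 ≥ 4 ✓ → eligible.
Profit Sharing Plan — service 633 days ≥ 1 month (≈30 days) ✓; dept Design ✗ → not eligible.
Paid Parental Leave — service 633 days ≥ 18 months (≈540 days) ✓; rating 5 ≥ 2 ✓; dept Design ✗ → not eligible.
Paid Family Leave — status temporary ✓ (not excluded); service 633 days < 24 months (≈720 days) ✗ → not eligible.
Bereavement Leave — status temporary ✓; service 633 days ≥ 1 year (≈365 days) ✓; age 58 ≥ 21 ✓; site Boise ✗ (not Portland or Albany) → not eligible.
Dental Plan — service 633 days < 2 years (≈730 days) ✗ → not eligible.
RSU Program — status temporary ✓; service 633 days ≥ 12 months (≈360 days) ✓; rating 5 ≥ 3 ✓; grade Band 1 < Band 4 ✗ → not eligible.
Commuter Stipend — service 633 days < 2 years (≈730 days) ✗ → not eligible.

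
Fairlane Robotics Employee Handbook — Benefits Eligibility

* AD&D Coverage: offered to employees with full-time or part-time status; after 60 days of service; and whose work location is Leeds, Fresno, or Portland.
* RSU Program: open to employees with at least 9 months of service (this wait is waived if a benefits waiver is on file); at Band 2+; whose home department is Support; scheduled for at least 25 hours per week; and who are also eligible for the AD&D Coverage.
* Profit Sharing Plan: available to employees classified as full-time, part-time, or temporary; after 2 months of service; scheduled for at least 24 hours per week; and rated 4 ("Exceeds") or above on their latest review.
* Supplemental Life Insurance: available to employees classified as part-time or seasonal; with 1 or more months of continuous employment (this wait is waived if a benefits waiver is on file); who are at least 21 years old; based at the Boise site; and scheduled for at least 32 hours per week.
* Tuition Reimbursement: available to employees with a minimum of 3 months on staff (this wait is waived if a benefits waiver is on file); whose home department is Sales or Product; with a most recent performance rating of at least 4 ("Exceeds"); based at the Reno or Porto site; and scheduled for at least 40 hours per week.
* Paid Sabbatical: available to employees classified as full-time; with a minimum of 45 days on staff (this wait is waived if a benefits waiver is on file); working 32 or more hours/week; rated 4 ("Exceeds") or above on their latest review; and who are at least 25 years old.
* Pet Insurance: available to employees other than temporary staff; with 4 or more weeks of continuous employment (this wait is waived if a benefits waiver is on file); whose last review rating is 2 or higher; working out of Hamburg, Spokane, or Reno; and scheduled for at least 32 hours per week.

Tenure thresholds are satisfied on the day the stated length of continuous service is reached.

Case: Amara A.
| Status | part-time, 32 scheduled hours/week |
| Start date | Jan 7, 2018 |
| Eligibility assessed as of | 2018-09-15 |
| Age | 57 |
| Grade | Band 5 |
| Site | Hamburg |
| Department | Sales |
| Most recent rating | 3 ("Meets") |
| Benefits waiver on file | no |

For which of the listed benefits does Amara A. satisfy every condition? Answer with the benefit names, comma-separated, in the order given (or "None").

Service from Jan 7, 2018 to 2018-09-15: 251 days.
AD&D Coverage — status part-time ✓; service 251 days ≥ 60 days ✓; site Hamburg ✗ (not Leeds, Fresno, or Portland) → not eligible.
RSU Program — no waiver, service 251 days < 9 months (≈270 days) ✗ → not eligible.
Profit Sharing Plan — status part-time ✓; service 251 days ≥ 2 months (≈60 days) ✓; 32 hrs/wk ≥ 24 ✓; rating 3 < 4 ✗ → not eligible.
Supplemental Life Insurance — status part-time ✓; no waiver, service 251 days ≥ 1 month (≈30 days) ✓; age 57 ≥ 21 ✓; site Hamburg ✗ (not Boise) → not eligible.
Tuition Reimbursement — no waiver, service 251 days ≥ 3 months (≈90 days) ✓; dept Sales ✓; rating 3 < 4 ✗ → not eligible.
Paid Sabbatical — status part-time ✗ (requires full-time) → not eligible.
Pet Insurance — status part-time ✓ (not excluded); no waiver, service 251 days ≥ 4 weeks (≈28 days) ✓; rating 3 ≥ 2 ✓; site Hamburg ✓; 32 hrs/wk ≥ 32 ✓ → eligible.

Pet Insurance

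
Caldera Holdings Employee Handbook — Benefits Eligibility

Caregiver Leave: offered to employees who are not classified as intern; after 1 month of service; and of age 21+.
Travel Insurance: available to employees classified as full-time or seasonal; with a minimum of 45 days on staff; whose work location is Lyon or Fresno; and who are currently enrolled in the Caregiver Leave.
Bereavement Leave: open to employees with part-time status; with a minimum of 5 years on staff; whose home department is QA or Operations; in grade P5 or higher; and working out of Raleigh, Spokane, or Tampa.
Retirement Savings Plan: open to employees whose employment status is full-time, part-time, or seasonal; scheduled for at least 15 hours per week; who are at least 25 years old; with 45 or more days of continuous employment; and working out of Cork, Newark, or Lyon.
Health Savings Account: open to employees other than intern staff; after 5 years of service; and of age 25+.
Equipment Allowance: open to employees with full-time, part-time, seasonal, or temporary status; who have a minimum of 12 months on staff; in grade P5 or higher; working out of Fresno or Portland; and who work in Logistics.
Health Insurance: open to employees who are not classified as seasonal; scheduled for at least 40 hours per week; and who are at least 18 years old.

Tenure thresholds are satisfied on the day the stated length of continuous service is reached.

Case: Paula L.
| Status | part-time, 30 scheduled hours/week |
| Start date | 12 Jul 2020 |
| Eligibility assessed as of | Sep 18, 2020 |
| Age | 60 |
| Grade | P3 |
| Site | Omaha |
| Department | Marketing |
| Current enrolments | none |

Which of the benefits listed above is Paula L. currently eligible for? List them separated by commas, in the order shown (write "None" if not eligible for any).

Service from 12 Jul 2020 to Sep 18, 2020: 68 days.
Caregiver Leave — status part-time ✓ (not excluded); service 68 days ≥ 1 month (≈30 days) ✓; age 60 ≥ 21 ✓ → eligible.
Travel Insurance — status part-time ✗ (requires full-time or seasonal) → not eligible.
Bereavement Leave — status part-time ✓; service 68 days < 5 years (≈1825 days) ✗ → not eligible.
Retirement Savings Plan — status part-time ✓; 30 hrs/wk ≥ 15 ✓; age 60 ≥ 25 ✓; service 68 days ≥ 45 days ✓; site Omaha ✗ (not Cork, Newark, or Lyon) → not eligible.
Health Savings Account — status part-time ✓ (not excluded); service 68 days < 5 years (≈1825 days) ✗ → not eligible.
Equipment Allowance — status part-time ✓; service 68 days < 12 months (≈360 days) ✗ → not eligible.
Health Insurance — status part-time ✓ (not excluded); 30 hrs/wk < 40 ✗ → not eligible.

Caregiver Leave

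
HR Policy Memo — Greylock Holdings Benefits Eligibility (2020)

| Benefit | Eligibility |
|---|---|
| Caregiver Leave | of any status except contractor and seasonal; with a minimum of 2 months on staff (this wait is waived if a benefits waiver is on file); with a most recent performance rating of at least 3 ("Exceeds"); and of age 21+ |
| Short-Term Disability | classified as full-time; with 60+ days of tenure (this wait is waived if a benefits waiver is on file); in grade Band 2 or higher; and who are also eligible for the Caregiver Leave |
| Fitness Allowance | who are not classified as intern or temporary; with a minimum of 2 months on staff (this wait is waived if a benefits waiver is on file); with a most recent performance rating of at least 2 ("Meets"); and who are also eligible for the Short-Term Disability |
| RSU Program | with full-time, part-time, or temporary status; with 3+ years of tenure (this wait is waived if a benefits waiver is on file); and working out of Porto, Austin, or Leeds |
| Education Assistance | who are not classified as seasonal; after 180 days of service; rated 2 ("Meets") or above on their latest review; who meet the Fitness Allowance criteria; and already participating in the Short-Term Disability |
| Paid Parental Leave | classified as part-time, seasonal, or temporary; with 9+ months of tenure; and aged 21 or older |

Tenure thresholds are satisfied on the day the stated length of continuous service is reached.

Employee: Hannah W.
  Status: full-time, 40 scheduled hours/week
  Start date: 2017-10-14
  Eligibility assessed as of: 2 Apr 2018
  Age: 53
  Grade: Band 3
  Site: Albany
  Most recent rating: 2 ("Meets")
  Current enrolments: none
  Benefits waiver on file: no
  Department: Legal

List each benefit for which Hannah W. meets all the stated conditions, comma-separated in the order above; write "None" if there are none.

None

Service from 2017-10-14 to 2 Apr 2018: 170 days.
Caregiver Leave — status full-time ✓ (not excluded); no waiver, service 170 days ≥ 2 months (≈60 days) ✓; rating 2 < 3 ✗ → not eligible.
Short-Term Disability — status full-time ✓; no waiver, service 170 days ≥ 60 days ✓; grade Band 3 ≥ Band 2 ✓; not eligible for Caregiver Leave ✗ → not eligible.
Fitness Allowance — status full-time ✓ (not excluded); no waiver, service 170 days ≥ 2 months (≈60 days) ✓; rating 2 ≥ 2 ✓; not eligible for Short-Term Disability ✗ → not eligible.
RSU Program — status full-time ✓; no waiver, service 170 days < 3 years (≈1095 days) ✗ → not eligible.
Education Assistance — status full-time ✓ (not excluded); service 170 days < 180 days ✗ → not eligible.
Paid Parental Leave — status full-time ✗ (requires part-time, seasonal, or temporary) → not eligible.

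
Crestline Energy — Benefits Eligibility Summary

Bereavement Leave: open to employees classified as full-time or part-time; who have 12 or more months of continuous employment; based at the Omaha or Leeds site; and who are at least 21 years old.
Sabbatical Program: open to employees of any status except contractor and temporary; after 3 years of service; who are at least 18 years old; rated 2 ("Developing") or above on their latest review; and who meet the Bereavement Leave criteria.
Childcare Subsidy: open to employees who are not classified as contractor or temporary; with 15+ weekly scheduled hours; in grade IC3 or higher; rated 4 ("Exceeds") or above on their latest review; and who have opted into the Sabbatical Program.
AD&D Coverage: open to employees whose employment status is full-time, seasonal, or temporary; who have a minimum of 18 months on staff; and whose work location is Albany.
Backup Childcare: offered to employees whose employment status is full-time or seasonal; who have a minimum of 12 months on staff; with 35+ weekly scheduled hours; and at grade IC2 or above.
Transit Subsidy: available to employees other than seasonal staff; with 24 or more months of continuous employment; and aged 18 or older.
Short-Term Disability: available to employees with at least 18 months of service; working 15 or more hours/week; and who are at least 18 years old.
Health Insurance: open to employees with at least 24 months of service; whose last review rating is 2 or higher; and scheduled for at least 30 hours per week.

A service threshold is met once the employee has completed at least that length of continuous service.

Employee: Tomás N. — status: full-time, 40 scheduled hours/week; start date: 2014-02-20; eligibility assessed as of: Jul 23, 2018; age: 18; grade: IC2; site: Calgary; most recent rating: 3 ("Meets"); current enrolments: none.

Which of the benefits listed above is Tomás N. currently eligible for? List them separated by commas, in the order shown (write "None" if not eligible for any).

Service from 2014-02-20 to Jul 23, 2018: 1614 days.
Bereavement Leave — status full-time ✓; service 1614 days ≥ 12 months (≈360 days) ✓; site Calgary ✗ (not Omaha or Leeds) → not eligible.
Sabbatical Program — status full-time ✓ (not excluded); service 1614 days ≥ 3 years (≈1095 days) ✓; age 18 ≥ 18 ✓; rating 3 ≥ 2 ✓; not eligible for Bereavement Leave ✗ → not eligible.
Childcare Subsidy — status full-time ✓ (not excluded); 40 hrs/wk ≥ 15 ✓; grade IC2 < IC3 ✗ → not eligible.
AD&D Coverage — status full-time ✓; service 1614 days ≥ 18 months (≈540 days) ✓; site Calgary ✗ (not Albany) → not eligible.
Backup Childcare — status full-time ✓; service 1614 days ≥ 12 months (≈360 days) ✓; 40 hrs/wk ≥ 35 ✓; grade IC2 ≥ IC2 ✓ → eligible.
Transit Subsidy — status full-time ✓ (not excluded); service 1614 days ≥ 24 months (≈720 days) ✓; age 18 ≥ 18 ✓ → eligible.
Short-Term Disability — service 1614 days ≥ 18 months (≈540 days) ✓; 40 hrs/wk ≥ 15 ✓; age 18 ≥ 18 ✓ → eligible.
Health Insurance — service 1614 days ≥ 24 months (≈720 days) ✓; rating 3 ≥ 2 ✓; 40 hrs/wk ≥ 30 ✓ → eligible.

Backup Childcare, Transit Subsidy, Short-Term Disability, Health Insurance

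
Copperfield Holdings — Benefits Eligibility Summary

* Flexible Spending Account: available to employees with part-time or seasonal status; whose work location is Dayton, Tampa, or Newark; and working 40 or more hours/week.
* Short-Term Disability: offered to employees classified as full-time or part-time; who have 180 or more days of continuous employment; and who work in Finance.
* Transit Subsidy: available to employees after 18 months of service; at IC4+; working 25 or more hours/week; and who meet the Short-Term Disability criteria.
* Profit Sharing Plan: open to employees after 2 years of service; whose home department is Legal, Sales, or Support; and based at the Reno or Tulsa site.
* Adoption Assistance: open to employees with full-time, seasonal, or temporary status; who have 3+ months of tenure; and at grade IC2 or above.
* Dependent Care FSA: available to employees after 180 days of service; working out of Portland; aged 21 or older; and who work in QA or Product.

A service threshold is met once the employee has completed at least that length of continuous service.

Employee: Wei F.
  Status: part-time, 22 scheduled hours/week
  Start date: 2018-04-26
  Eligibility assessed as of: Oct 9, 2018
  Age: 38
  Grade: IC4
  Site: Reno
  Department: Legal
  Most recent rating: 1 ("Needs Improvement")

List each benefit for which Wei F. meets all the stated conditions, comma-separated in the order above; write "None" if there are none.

Service from 2018-04-26 to Oct 9, 2018: 166 days.
Flexible Spending Account — status part-time ✓; site Reno ✗ (not Dayton, Tampa, or Newark) → not eligible.
Short-Term Disability — status part-time ✓; service 166 days < 180 days ✗ → not eligible.
Transit Subsidy — service 166 days < 18 months (≈540 days) ✗ → not eligible.
Profit Sharing Plan — service 166 days < 2 years (≈730 days) ✗ → not eligible.
Adoption Assistance — status part-time ✗ (requires full-time, seasonal, or temporary) → not eligible.
Dependent Care FSA — service 166 days < 180 days ✗ → not eligible.

None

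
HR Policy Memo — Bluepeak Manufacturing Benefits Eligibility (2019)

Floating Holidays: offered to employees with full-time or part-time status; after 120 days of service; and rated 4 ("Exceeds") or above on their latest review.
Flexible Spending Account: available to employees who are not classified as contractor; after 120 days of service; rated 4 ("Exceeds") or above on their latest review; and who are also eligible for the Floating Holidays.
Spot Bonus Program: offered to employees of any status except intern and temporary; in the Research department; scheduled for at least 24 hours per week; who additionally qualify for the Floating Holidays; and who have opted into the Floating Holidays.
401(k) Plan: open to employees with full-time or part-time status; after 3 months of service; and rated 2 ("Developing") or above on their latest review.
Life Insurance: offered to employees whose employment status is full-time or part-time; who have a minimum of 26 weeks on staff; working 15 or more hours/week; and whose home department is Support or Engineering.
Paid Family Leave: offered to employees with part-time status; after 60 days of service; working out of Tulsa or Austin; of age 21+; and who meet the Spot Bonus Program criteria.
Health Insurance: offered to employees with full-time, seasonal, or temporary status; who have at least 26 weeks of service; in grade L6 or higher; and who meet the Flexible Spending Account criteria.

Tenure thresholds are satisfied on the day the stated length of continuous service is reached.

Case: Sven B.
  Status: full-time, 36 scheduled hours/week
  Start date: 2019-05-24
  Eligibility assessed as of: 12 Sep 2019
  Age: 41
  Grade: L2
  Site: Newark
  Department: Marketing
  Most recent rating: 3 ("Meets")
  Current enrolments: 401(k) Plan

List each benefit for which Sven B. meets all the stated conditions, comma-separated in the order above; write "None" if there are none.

Service from 2019-05-24 to 12 Sep 2019: 111 days.
Floating Holidays — status full-time ✓; service 111 days < 120 days ✗ → not eligible.
Flexible Spending Account — status full-time ✓ (not excluded); service 111 days < 120 days ✗ → not eligible.
Spot Bonus Program — status full-time ✓ (not excluded); dept Marketing ✗ → not eligible.
401(k) Plan — status full-time ✓; service 111 days ≥ 3 months (≈90 days) ✓; rating 3 ≥ 2 ✓ → eligible.
Life Insurance — status full-time ✓; service 111 days < 26 weeks (≈182 days) ✗ → not eligible.
Paid Family Leave — status full-time ✗ (requires part-time) → not eligible.
Health Insurance — status full-time ✓; service 111 days < 26 weeks (≈182 days) ✗ → not eligible.

401(k) Plan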